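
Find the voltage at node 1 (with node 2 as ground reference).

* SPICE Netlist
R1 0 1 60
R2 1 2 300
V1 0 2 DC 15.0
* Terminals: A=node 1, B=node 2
Nodal analysis, taking node 2 as the 0 V reference.
Source V1 fixes V_0 = 15 V.
KCL at each unknown node (sum of currents leaving = 0; resistances in Ω):
  Node 1: (V_1 - 15)/60 + (V_1 - 0)/300 = 0
Collecting terms: 0.02 × V_1 = 0.25  =>  V_1 = 12.5 V
The requested potential is V_1 = 12.5 V.

Final answer: V_1 = 12.5 V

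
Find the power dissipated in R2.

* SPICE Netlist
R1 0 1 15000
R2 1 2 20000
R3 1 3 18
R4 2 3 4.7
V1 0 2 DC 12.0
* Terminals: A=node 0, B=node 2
Nodal analysis, taking node 2 as the 0 V reference.
Source V1 fixes V_0 = 12 V.
KCL at each unknown node (sum of currents leaving = 0; resistances in Ω):
  Node 1: (V_1 - 12)/15000 + (V_1 - 0)/20000 + (V_1 - V_3)/18 = 0
  Node 3: (V_3 - V_1)/18 + (V_3 - 0)/4.7 = 0
Collecting terms (coefficients in siemens):
  0.05567·V_1 - 0.05556·V_3 = 0.0008
  0.2683·V_3 - 0.05556·V_1 = 0
Determinant D = (0.05567)(0.2683) - (-0.05556)(-0.05556) = 0.01185
V_1 = [(0.0008)(0.2683) - (-0.05556)(0)]/D = 0.01811 V
V_3 = [(0.05567)(0) - (0.0008)(-0.05556)]/D = 0.00375 V
I_R2 = (V_1 - V_2)/R2 = (0.01811 - 0)/20000 = 0.0000009056 A
P_R2 = I_R2² × R2 = (0.0000009056)² × 20000 = 0.0000000164 W

Final answer: 1.64e-08 W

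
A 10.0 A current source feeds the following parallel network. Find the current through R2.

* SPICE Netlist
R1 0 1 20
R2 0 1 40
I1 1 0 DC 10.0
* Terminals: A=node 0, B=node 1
All resistors sit directly between nodes 0 and 1, so they are in parallel and share one voltage V; the full source current 10 A splits among them.
1/R_par = 1/20 + 1/40 = 0.075 S  =>  R_par = 13.33 Ω
V = I × R_par = 10 × 13.33 = 133.3 V
I_R2 = V/R2 = 133.3/40 = 3.333 A

Final answer: 3.333 A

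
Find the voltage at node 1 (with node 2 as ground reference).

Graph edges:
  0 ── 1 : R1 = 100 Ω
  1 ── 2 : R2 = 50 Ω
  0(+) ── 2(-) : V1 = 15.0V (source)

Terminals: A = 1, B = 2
Nodal analysis, taking node 2 as the 0 V reference.
Source V1 fixes V_0 = 15 V.
KCL at each unknown node (sum of currents leaving = 0; resistances in Ω):
  Node 1: (V_1 - 15)/100 + (V_1 - 0)/50 = 0
Collecting terms: 0.03 × V_1 = 0.15  =>  V_1 = 5 V
The requested potential is V_1 = 5 V.

Final answer: V_1 = 5 V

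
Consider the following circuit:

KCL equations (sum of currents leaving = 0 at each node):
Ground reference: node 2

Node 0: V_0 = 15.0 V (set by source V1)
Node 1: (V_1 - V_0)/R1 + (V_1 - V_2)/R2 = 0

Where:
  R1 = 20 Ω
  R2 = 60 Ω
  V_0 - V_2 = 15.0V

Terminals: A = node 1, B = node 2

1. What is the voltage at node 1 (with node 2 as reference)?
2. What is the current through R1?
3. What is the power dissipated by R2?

Nodal analysis, taking node 2 as the 0 V reference.
Source V1 fixes V_0 = 15 V.
KCL at each unknown node (sum of currents leaving = 0; resistances in Ω):
  Node 1: (V_1 - 15)/20 + (V_1 - 0)/60 = 0
Collecting terms: 0.06667 × V_1 = 0.75  =>  V_1 = 11.25 V
Part 1:
  Read off the nodal solution: V_1 = 11.25 V
Part 2:
  I_R1 = (V_0 - V_1)/R1 = (15 - 11.25)/20 = 0.1875 A
  Magnitude: I_R1 = 0.1875 A
Part 3:
  I_R2 = (V_1 - V_2)/R2 = (11.25 - 0)/60 = 0.1875 A
  P_R2 = I_R2² × R2 = (0.1875)² × 60 = 2.109 W

Final answers:
1. V_1 = 11.25 V
2. I_R1 = 0.1875 A
3. P_R2 = 2.109 W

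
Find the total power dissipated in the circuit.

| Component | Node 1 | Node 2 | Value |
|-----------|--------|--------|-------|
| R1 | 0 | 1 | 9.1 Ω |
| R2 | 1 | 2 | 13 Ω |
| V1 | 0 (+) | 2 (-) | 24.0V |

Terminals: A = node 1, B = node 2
Nodal analysis, taking node 2 as the 0 V reference.
Source V1 fixes V_0 = 24 V.
KCL at each unknown node (sum of currents leaving = 0; resistances in Ω):
  Node 1: (V_1 - 24)/9.1 + (V_1 - 0)/13 = 0
Collecting terms: 0.1868 × V_1 = 2.637  =>  V_1 = 14.12 V
Power in each resistor, P = (ΔV)²/R:
  P_R1 = (24 - 14.12)²/9.1 = 10.73 W
  P_R2 = (14.12 - 0)²/13 = 15.33 W
P_total = P_R1 + P_R2 = 26.06 W

Final answer: 26.06 W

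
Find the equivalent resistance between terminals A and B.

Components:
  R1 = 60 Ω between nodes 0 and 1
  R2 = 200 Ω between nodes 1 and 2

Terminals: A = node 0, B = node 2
Reduce the network between node 0 (A) and node 2 (B) by series/parallel combination:
  Rs1 = R1 + R2 (series, joined only at node 1) = 60 + 200 = 260 Ω
R_eq = 260 Ω

Final answer: 260 Ω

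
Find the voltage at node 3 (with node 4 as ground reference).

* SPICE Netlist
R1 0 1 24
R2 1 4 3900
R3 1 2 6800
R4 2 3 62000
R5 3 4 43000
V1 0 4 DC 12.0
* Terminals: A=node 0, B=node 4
Nodal analysis, taking node 4 as the 0 V reference.
Source V1 fixes V_0 = 12 V.
KCL at each unknown node (sum of currents leaving = 0; resistances in Ω):
  Node 1: (V_1 - 12)/24 + (V_1 - 0)/3900 + (V_1 - V_2)/6800 = 0
  Node 2: (V_2 - V_1)/6800 + (V_2 - V_3)/62000 = 0
  Node 3: (V_3 - V_2)/62000 + (V_3 - 0)/43000 = 0
Collecting terms (coefficients in siemens):
  0.04207·V_1 - 0.0001471·V_2 = 0.5
  0.0001632·V_2 - 0.0001471·V_1 - 0.00001613·V_3 = 0
  0.00003938·V_3 - 0.00001613·V_2 = 0
Solving these 3 simultaneous equations (Gaussian elimination) gives:
  V_1 = 11.92 V, V_2 = 11.2 V, V_3 = 4.586 V
The requested potential is V_3 = 4.586 V.

Final answer: V_3 = 4.586 V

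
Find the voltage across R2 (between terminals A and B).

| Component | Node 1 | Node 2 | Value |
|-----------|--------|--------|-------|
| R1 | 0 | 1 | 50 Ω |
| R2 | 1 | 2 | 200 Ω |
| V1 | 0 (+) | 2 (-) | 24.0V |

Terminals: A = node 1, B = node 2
R1 and R2 are in series across V1 (node 0 → node 1 → node 2), and the output A–B is taken across R2, so this is a voltage divider.
Series current: I = V1/(R1 + R2) = 24/(50 + 200) = 24/250 = 0.096 A
V_R2 = I × R2 = V1 × R2/(R1 + R2) = 24 × 200/250 = 19.2 V

Final answer: 19.2 V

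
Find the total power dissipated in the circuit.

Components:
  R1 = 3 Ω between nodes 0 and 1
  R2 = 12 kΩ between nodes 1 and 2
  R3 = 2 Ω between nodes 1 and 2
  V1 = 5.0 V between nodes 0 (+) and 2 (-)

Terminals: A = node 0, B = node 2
Nodal analysis, taking node 2 as the 0 V reference.
Source V1 fixes V_0 = 5 V.
KCL at each unknown node (sum of currents leaving = 0; resistances in Ω):
  Node 1: (V_1 - 5)/3 + (V_1 - 0)/12000 + (V_1 - 0)/2 = 0
Collecting terms: 0.8334 × V_1 = 1.667  =>  V_1 = 2 V
Power in each resistor, P = (ΔV)²/R:
  P_R1 = (5 - 2)²/3 = 3 W
  P_R2 = (2 - 0)²/12000 = 0.0003333 W
  P_R3 = (2 - 0)²/2 = 2 W
P_total = P_R1 + P_R2 + P_R3 = 5 W

Final answer: 5 W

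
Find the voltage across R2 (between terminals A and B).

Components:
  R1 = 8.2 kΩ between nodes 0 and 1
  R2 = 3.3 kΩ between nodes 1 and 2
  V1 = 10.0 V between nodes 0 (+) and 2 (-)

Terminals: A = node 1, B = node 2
R1 and R2 are in series across V1 (node 0 → node 1 → node 2), and the output A–B is taken across R2, so this is a voltage divider.
Series current: I = V1/(R1 + R2) = 10/(8200 + 3300) = 10/11500 = 0.0008696 A
V_R2 = I × R2 = V1 × R2/(R1 + R2) = 10 × 3300/11500 = 2.87 V

Final answer: 2.87 V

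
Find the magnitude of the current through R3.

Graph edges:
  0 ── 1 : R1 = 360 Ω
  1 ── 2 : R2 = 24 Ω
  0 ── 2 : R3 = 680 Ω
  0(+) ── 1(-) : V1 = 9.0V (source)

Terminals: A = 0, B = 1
Nodal analysis, taking node 1 as the 0 V reference.
Source V1 fixes V_0 = 9 V.
KCL at each unknown node (sum of currents leaving = 0; resistances in Ω):
  Node 2: (V_2 - 0)/24 + (V_2 - 9)/680 = 0
Collecting terms: 0.04314 × V_2 = 0.01324  =>  V_2 = 0.3068 V
I_R3 = (V_0 - V_2)/R3 = (9 - 0.3068)/680 = 0.01278 A
|I_R3| = 0.01278 A

Final answer: |I_R3| = 0.01278 A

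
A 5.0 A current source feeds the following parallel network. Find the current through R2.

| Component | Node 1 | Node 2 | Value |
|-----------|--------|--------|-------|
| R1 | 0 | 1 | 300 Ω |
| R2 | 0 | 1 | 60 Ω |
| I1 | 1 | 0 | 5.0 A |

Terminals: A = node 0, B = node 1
All resistors sit directly between nodes 0 and 1, so they are in parallel and share one voltage V; the full source current 5 A splits among them.
1/R_par = 1/300 + 1/60 = 0.02 S  =>  R_par = 50 Ω
V = I × R_par = 5 × 50 = 250 V
I_R2 = V/R2 = 250/60 = 4.167 A

Final answer: 4.167 A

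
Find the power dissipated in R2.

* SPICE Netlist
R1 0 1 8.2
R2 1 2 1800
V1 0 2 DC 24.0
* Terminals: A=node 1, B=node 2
Nodal analysis, taking node 2 as the 0 V reference.
Source V1 fixes V_0 = 24 V.
KCL at each unknown node (sum of currents leaving = 0; resistances in Ω):
  Node 1: (V_1 - 24)/8.2 + (V_1 - 0)/1800 = 0
Collecting terms: 0.1225 × V_1 = 2.927  =>  V_1 = 23.89 V
I_R2 = (V_1 - V_2)/R2 = (23.89 - 0)/1800 = 0.01327 A
P_R2 = I_R2² × R2 = (0.01327)² × 1800 = 0.3171 W

Final answer: 0.3171 W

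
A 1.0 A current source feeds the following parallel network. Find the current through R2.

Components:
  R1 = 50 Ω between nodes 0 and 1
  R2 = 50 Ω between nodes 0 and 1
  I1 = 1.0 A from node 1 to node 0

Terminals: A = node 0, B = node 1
All resistors sit directly between nodes 0 and 1, so they are in parallel and share one voltage V; the full source current 1 A splits among them.
1/R_par = 1/50 + 1/50 = 0.04 S  =>  R_par = 25 Ω
V = I × R_par = 1 × 25 = 25 V
I_R2 = V/R2 = 25/50 = 0.5 A

Final answer: 0.5 A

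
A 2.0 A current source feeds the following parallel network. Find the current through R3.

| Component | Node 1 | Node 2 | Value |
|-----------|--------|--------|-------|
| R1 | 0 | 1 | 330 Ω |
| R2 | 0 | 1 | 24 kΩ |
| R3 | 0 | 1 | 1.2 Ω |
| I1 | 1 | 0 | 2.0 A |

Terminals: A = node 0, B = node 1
All resistors sit directly between nodes 0 and 1, so they are in parallel and share one voltage V; the full source current 2 A splits among them.
1/R_par = 1/330 + 1/24000 + 1/1.2 = 0.8364 S  =>  R_par = 1.196 Ω
V = I × R_par = 2 × 1.196 = 2.391 V
I_R3 = V/R3 = 2.391/1.2 = 1.993 A

Final answer: 1.993 A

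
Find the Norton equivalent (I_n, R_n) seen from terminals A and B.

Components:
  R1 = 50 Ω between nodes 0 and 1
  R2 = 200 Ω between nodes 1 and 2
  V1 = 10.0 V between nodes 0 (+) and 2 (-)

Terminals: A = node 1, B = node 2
Find the Thévenin equivalent first; then I_n = V_th/R_th and R_n = R_th.
Step 1 — V_th is the open-circuit voltage V_A - V_B (nothing connected across the terminals).
Nodal analysis, taking node 2 as the 0 V reference.
Source V1 fixes V_0 = 10 V.
KCL at each unknown node (sum of currents leaving = 0; resistances in Ω):
  Node 1: (V_1 - 10)/50 + (V_1 - 0)/200 = 0
Collecting terms: 0.025 × V_1 = 0.2  =>  V_1 = 8 V
V_th = V_1 - V_2 = 8 - 0 = 8 V
Step 2 — R_th: zero the source — replace V1 by a short circuit (node 2 merges into node 0) — and find the resistance seen between A (node 1) and B (node 0).
Reduce the network between node 1 (A) and node 0 (B) by series/parallel combination:
  Rp1 = R1 ‖ R2 (parallel, both between nodes 0 and 1) = 1/(1/50 + 1/200) = 40 Ω
R_th = 40 Ω
I_n = V_th/R_th = 8/40 = 0.2 A, and R_n = R_th = 40 Ω

Final answer: I_n = 0.2 A, R_n = 40 Ω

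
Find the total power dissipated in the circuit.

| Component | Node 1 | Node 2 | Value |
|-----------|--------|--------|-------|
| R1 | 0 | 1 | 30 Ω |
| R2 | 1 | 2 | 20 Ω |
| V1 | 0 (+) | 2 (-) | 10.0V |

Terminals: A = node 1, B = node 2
Nodal analysis, taking node 2 as the 0 V reference.
Source V1 fixes V_0 = 10 V.
KCL at each unknown node (sum of currents leaving = 0; resistances in Ω):
  Node 1: (V_1 - 10)/30 + (V_1 - 0)/20 = 0
Collecting terms: 0.08333 × V_1 = 0.3333  =>  V_1 = 4 V
Power in each resistor, P = (ΔV)²/R:
  P_R1 = (10 - 4)²/30 = 1.2 W
  P_R2 = (4 - 0)²/20 = 0.8 W
P_total = P_R1 + P_R2 = 2 W

Final answer: 2 W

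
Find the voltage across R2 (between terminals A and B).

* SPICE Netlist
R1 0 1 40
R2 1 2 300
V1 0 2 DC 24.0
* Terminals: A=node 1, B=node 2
R1 and R2 are in series across V1 (node 0 → node 1 → node 2), and the output A–B is taken across R2, so this is a voltage divider.
Series current: I = V1/(R1 + R2) = 24/(40 + 300) = 24/340 = 0.07059 A
V_R2 = I × R2 = V1 × R2/(R1 + R2) = 24 × 300/340 = 21.18 V

Final answer: 21.18 V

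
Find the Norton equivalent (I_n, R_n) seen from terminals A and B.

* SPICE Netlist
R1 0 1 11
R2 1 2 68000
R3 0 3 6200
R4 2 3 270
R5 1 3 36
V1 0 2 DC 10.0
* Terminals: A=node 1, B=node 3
Find the Thévenin equivalent first; then I_n = V_th/R_th and R_n = R_th.
Step 1 — V_th is the open-circuit voltage V_A - V_B (nothing connected across the terminals).
Nodal analysis, taking node 2 as the 0 V reference.
Source V1 fixes V_0 = 10 V.
KCL at each unknown node (sum of currents leaving = 0; resistances in Ω):
  Node 1: (V_1 - 10)/11 + (V_1 - 0)/68000 + (V_1 - V_3)/36 = 0
  Node 3: (V_3 - 10)/6200 + (V_3 - 0)/270 + (V_3 - V_1)/36 = 0
Collecting terms (coefficients in siemens):
  0.1187·V_1 - 0.02778·V_3 = 0.9091
  0.03164·V_3 - 0.02778·V_1 = 0.001613
Determinant D = (0.1187)(0.03164) - (-0.02778)(-0.02778) = 0.002984
V_1 = [(0.9091)(0.03164) - (-0.02778)(0.001613)]/D = 9.654 V
V_3 = [(0.1187)(0.001613) - (0.9091)(-0.02778)]/D = 8.526 V
V_th = V_1 - V_3 = 9.654 - 8.526 = 1.128 V
Step 2 — R_th: zero the source — replace V1 by a short circuit (node 2 merges into node 0) — and find the resistance seen between A (node 1) and B (node 3).
Reduce the network between node 1 (A) and node 3 (B) by series/parallel combination:
  Rp1 = R1 ‖ R2 (parallel, both between nodes 0 and 1) = 1/(1/11 + 1/68000) = 11 Ω
  Rp2 = R3 ‖ R4 (parallel, both between nodes 0 and 3) = 1/(1/6200 + 1/270) = 258.7 Ω
  Rs1 = Rp1 + Rp2 (series, joined only at node 0) = 11 + 258.7 = 269.7 Ω
  Rp3 = R5 ‖ Rs1 (parallel, both between nodes 1 and 3) = 1/(1/36 + 1/269.7) = 31.76 Ω
R_th = 31.76 Ω
I_n = V_th/R_th = 1.128/31.76 = 0.03552 A, and R_n = R_th = 31.76 Ω

Final answer: I_n = 0.03552 A, R_n = 31.76 Ω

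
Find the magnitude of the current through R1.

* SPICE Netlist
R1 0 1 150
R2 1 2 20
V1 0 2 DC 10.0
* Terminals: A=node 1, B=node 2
Nodal analysis, taking node 2 as the 0 V reference.
Source V1 fixes V_0 = 10 V.
KCL at each unknown node (sum of currents leaving = 0; resistances in Ω):
  Node 1: (V_1 - 10)/150 + (V_1 - 0)/20 = 0
Collecting terms: 0.05667 × V_1 = 0.06667  =>  V_1 = 1.176 V
I_R1 = (V_0 - V_1)/R1 = (10 - 1.176)/150 = 0.05882 A
|I_R1| = 0.05882 A

Final answer: |I_R1| = 0.05882 A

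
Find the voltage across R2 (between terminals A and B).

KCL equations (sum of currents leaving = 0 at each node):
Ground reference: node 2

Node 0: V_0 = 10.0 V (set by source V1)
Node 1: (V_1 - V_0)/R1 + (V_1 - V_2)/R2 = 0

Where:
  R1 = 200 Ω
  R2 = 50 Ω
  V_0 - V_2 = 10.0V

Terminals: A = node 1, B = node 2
R1 and R2 are in series across V1 (node 0 → node 1 → node 2), and the output A–B is taken across R2, so this is a voltage divider.
Series current: I = V1/(R1 + R2) = 10/(200 + 50) = 10/250 = 0.04 A
V_R2 = I × R2 = V1 × R2/(R1 + R2) = 10 × 50/250 = 2 V

Final answer: 2 V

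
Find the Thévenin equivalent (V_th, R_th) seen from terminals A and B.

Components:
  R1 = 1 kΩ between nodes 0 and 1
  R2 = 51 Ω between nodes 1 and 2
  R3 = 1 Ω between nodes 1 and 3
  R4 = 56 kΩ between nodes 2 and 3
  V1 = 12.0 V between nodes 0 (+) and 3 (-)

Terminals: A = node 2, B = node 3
Step 1 — V_th is the open-circuit voltage V_A - V_B (nothing connected across the terminals).
Nodal analysis, taking node 3 as the 0 V reference.
Source V1 fixes V_0 = 12 V.
KCL at each unknown node (sum of currents leaving = 0; resistances in Ω):
  Node 1: (V_1 - 12)/1000 + (V_1 - V_2)/51 + (V_1 - 0)/1 = 0
  Node 2: (V_2 - V_1)/51 + (V_2 - 0)/56000 = 0
Collecting terms (coefficients in siemens):
  1.021·V_1 - 0.01961·V_2 = 0.012
  0.01963·V_2 - 0.01961·V_1 = 0
Determinant D = (1.021)(0.01963) - (-0.01961)(-0.01961) = 0.01965
V_1 = [(0.012)(0.01963) - (-0.01961)(0)]/D = 0.01199 V
V_2 = [(1.021)(0) - (0.012)(-0.01961)]/D = 0.01198 V
V_th = V_2 - V_3 = 0.01198 - 0 = 0.01198 V
Step 2 — R_th: zero the source — replace V1 by a short circuit (node 3 merges into node 0) — and find the resistance seen between A (node 2) and B (node 0).
Reduce the network between node 2 (A) and node 0 (B) by series/parallel combination:
  Rp1 = R1 ‖ R3 (parallel, both between nodes 0 and 1) = 1/(1/1000 + 1/1) = 0.999 Ω
  Rs1 = R2 + Rp1 (series, joined only at node 1) = 51 + 0.999 = 52 Ω
  Rp2 = R4 ‖ Rs1 (parallel, both between nodes 0 and 2) = 1/(1/56000 + 1/52) = 51.95 Ω
R_th = 51.95 Ω

Final answer: V_th = 0.01198 V, R_th = 51.95 Ω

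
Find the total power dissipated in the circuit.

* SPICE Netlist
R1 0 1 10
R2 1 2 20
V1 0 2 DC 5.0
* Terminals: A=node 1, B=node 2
Nodal analysis, taking node 2 as the 0 V reference.
Source V1 fixes V_0 = 5 V.
KCL at each unknown node (sum of currents leaving = 0; resistances in Ω):
  Node 1: (V_1 - 5)/10 + (V_1 - 0)/20 = 0
Collecting terms: 0.15 × V_1 = 0.5  =>  V_1 = 3.333 V
Power in each resistor, P = (ΔV)²/R:
  P_R1 = (5 - 3.333)²/10 = 0.2778 W
  P_R2 = (3.333 - 0)²/20 = 0.5556 W
P_total = P_R1 + P_R2 = 0.8333 W

Final answer: 0.8333 W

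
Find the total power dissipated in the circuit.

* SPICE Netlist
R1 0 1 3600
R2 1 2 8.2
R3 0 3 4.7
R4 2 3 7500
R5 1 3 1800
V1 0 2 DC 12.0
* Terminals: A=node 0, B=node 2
Nodal analysis, taking node 2 as the 0 V reference.
Source V1 fixes V_0 = 12 V.
KCL at each unknown node (sum of currents leaving = 0; resistances in Ω):
  Node 1: (V_1 - 12)/3600 + (V_1 - 0)/8.2 + (V_1 - V_3)/1800 = 0
  Node 3: (V_3 - 12)/4.7 + (V_3 - 0)/7500 + (V_3 - V_1)/1800 = 0
Collecting terms (coefficients in siemens):
  0.1228·V_1 - 0.0005556·V_3 = 0.003333
  0.2135·V_3 - 0.0005556·V_1 = 2.553
Determinant D = (0.1228)(0.2135) - (-0.0005556)(-0.0005556) = 0.02621
V_1 = [(0.003333)(0.2135) - (-0.0005556)(2.553)]/D = 0.08127 V
V_3 = [(0.1228)(2.553) - (0.003333)(-0.0005556)]/D = 11.96 V
Power in each resistor, P = (ΔV)²/R:
  P_R1 = (12 - 0.08127)²/3600 = 0.03946 W
  P_R2 = (0.08127 - 0)²/8.2 = 0.0008054 W
  P_R3 = (12 - 11.96)²/4.7 = 0.0003156 W
  P_R4 = (0 - 11.96)²/7500 = 0.01908 W
  P_R5 = (0.08127 - 11.96)²/1800 = 0.07841 W
P_total = P_R1 + P_R2 + P_R3 + P_R4 + P_R5 = 0.1381 W

Final answer: 0.1381 W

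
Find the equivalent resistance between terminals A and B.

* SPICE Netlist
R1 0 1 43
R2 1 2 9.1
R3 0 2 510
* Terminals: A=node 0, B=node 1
Reduce the network between node 0 (A) and node 1 (B) by series/parallel combination:
  Rs1 = R3 + R2 (series, joined only at node 2) = 510 + 9.1 = 519.1 Ω
  Rp1 = R1 ‖ Rs1 (parallel, both between nodes 0 and 1) = 1/(1/43 + 1/519.1) = 39.71 Ω
R_eq = 39.71 Ω

Final answer: 39.71 Ω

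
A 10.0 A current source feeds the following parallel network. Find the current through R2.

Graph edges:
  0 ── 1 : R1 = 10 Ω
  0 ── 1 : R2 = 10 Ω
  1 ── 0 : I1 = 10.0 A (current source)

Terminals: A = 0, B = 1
All resistors sit directly between nodes 0 and 1, so they are in parallel and share one voltage V; the full source current 10 A splits among them.
1/R_par = 1/10 + 1/10 = 0.2 S  =>  R_par = 5 Ω
V = I × R_par = 10 × 5 = 50 V
I_R2 = V/R2 = 50/10 = 5 A

Final answer: 5 A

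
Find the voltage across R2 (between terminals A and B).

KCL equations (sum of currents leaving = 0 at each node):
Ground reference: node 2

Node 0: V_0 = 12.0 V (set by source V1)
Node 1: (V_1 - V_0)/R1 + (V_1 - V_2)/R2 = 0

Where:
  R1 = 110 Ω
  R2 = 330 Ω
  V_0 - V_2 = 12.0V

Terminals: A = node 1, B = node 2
R1 and R2 are in series across V1 (node 0 → node 1 → node 2), and the output A–B is taken across R2, so this is a voltage divider.
Series current: I = V1/(R1 + R2) = 12/(110 + 330) = 12/440 = 0.02727 A
V_R2 = I × R2 = V1 × R2/(R1 + R2) = 12 × 330/440 = 9 V

Final answer: 9 V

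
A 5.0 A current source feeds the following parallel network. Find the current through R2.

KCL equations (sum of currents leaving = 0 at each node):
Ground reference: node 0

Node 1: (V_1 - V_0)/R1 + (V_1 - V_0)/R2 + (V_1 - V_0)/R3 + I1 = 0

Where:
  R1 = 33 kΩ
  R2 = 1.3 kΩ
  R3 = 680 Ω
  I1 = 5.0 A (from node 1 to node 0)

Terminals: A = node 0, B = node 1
All resistors sit directly between nodes 0 and 1, so they are in parallel and share one voltage V; the full source current 5 A splits among them.
1/R_par = 1/33000 + 1/1300 + 1/680 = 0.00227 S  =>  R_par = 440.5 Ω
V = I × R_par = 5 × 440.5 = 2203 V
I_R2 = V/R2 = 2203/1300 = 1.694 A

Final answer: 1.694 A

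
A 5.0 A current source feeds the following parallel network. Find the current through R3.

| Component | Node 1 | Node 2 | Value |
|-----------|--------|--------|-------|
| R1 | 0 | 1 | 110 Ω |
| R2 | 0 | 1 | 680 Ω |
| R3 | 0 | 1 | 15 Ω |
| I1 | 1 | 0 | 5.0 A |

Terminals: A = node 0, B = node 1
All resistors sit directly between nodes 0 and 1, so they are in parallel and share one voltage V; the full source current 5 A splits among them.
1/R_par = 1/110 + 1/680 + 1/15 = 0.07723 S  =>  R_par = 12.95 Ω
V = I × R_par = 5 × 12.95 = 64.74 V
I_R3 = V/R3 = 64.74/15 = 4.316 A

Final answer: 4.316 A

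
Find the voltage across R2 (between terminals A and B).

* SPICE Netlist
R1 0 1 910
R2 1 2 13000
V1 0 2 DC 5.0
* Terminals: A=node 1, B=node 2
R1 and R2 are in series across V1 (node 0 → node 1 → node 2), and the output A–B is taken across R2, so this is a voltage divider.
Series current: I = V1/(R1 + R2) = 5/(910 + 13000) = 5/13910 = 0.0003595 A
V_R2 = I × R2 = V1 × R2/(R1 + R2) = 5 × 13000/13910 = 4.673 V

Final answer: 4.673 V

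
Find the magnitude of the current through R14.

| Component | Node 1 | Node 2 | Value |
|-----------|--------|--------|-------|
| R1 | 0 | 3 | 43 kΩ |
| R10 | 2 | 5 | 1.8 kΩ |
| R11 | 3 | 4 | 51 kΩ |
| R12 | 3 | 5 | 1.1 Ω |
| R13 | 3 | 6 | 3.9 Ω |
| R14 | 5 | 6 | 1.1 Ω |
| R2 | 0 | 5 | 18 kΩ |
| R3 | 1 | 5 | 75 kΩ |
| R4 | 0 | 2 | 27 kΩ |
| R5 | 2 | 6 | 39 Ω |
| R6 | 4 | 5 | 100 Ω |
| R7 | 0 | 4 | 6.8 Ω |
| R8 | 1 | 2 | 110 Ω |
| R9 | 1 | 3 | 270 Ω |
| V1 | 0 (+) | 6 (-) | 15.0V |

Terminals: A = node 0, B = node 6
Nodal analysis, taking node 6 as the 0 V reference.
Source V1 fixes V_0 = 15 V.
KCL at each unknown node (sum of currents leaving = 0; resistances in Ω):
  Node 1: (V_1 - V_5)/75000 + (V_1 - V_2)/110 + (V_1 - V_3)/270 = 0
  Node 2: (V_2 - 15)/27000 + (V_2 - 0)/39 + (V_2 - V_1)/110 + (V_2 - V_5)/1800 = 0
  Node 3: (V_3 - 15)/43000 + (V_3 - V_1)/270 + (V_3 - V_4)/51000 + (V_3 - V_5)/1.1 + (V_3 - 0)/3.9 = 0
  Node 4: (V_4 - V_5)/100 + (V_4 - 15)/6.8 + (V_4 - V_3)/51000 = 0
  Node 5: (V_5 - 15)/18000 + (V_5 - V_1)/75000 + (V_5 - V_4)/100 + (V_5 - V_2)/1800 + (V_5 - V_3)/1.1 + (V_5 - 0)/1.1 = 0
Collecting terms (coefficients in siemens):
  0.01281·V_1 - 0.009091·V_2 - 0.003704·V_3 - 0.00001333·V_5 = 0
  0.03532·V_2 - 0.009091·V_1 - 0.0005556·V_5 = 0.0005556
  1.169·V_3 - 0.003704·V_1 - 0.00001961·V_4 - 0.9091·V_5 = 0.0003488
  0.1571·V_4 - 0.00001961·V_3 - 0.01·V_5 = 2.206
  1.829·V_5 - 0.00001333·V_1 - 0.0005556·V_2 - 0.9091·V_3 - 0.01·V_4 = 0.0008333
Solving these 5 simultaneous equations (Gaussian elimination) gives:
  V_1 = 0.05061 V, V_2 = 0.03074 V, V_3 = 0.09909 V, V_4 = 14.05 V
  V_5 = 0.1266 V
I_R14 = (V_5 - V_6)/R14 = (0.1266 - 0)/1.1 = 0.1151 A
|I_R14| = 0.1151 A

Final answer: |I_R14| = 0.1151 A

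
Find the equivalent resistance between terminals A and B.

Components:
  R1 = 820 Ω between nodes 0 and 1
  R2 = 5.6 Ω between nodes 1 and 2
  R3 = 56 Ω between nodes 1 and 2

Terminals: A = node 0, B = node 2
Reduce the network between node 0 (A) and node 2 (B) by series/parallel combination:
  Rp1 = R2 ‖ R3 (parallel, both between nodes 1 and 2) = 1/(1/5.6 + 1/56) = 5.091 Ω
  Rs1 = R1 + Rp1 (series, joined only at node 1) = 820 + 5.091 = 825.1 Ω
R_eq = 825.1 Ω

Final answer: 825.1 Ω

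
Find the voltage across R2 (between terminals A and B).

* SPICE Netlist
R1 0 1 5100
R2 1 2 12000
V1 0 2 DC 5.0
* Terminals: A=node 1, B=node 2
R1 and R2 are in series across V1 (node 0 → node 1 → node 2), and the output A–B is taken across R2, so this is a voltage divider.
Series current: I = V1/(R1 + R2) = 5/(5100 + 12000) = 5/17100 = 0.0002924 A
V_R2 = I × R2 = V1 × R2/(R1 + R2) = 5 × 12000/17100 = 3.509 V

Final answer: 3.509 V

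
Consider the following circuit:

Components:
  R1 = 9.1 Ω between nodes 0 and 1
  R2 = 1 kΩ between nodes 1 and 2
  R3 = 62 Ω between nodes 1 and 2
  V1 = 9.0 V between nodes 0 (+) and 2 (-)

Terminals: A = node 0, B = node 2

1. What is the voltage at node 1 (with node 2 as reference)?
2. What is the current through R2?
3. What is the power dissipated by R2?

Nodal analysis, taking node 2 as the 0 V reference.
Source V1 fixes V_0 = 9 V.
KCL at each unknown node (sum of currents leaving = 0; resistances in Ω):
  Node 1: (V_1 - 9)/9.1 + (V_1 - 0)/1000 + (V_1 - 0)/62 = 0
Collecting terms: 0.127 × V_1 = 0.989  =>  V_1 = 7.786 V
Part 1:
  Read off the nodal solution: V_1 = 7.786 V
Part 2:
  I_R2 = (V_1 - V_2)/R2 = (7.786 - 0)/1000 = 0.007786 A
  Magnitude: I_R2 = 0.007786 A
Part 3:
  I_R2 = (V_1 - V_2)/R2 = (7.786 - 0)/1000 = 0.007786 A
  P_R2 = I_R2² × R2 = (0.007786)² × 1000 = 0.06063 W

Final answers:
1. V_1 = 7.786 V
2. I_R2 = 0.007786 A
3. P_R2 = 0.06063 W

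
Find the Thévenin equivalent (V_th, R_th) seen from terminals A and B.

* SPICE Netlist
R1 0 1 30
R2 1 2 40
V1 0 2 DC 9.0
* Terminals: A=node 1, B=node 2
Step 1 — V_th is the open-circuit voltage V_A - V_B (nothing connected across the terminals).
Nodal analysis, taking node 2 as the 0 V reference.
Source V1 fixes V_0 = 9 V.
KCL at each unknown node (sum of currents leaving = 0; resistances in Ω):
  Node 1: (V_1 - 9)/30 + (V_1 - 0)/40 = 0
Collecting terms: 0.05833 × V_1 = 0.3  =>  V_1 = 5.143 V
V_th = V_1 - V_2 = 5.143 - 0 = 5.143 V
Step 2 — R_th: zero the source — replace V1 by a short circuit (node 2 merges into node 0) — and find the resistance seen between A (node 1) and B (node 0).
Reduce the network between node 1 (A) and node 0 (B) by series/parallel combination:
  Rp1 = R1 ‖ R2 (parallel, both between nodes 0 and 1) = 1/(1/30 + 1/40) = 17.14 Ω
R_th = 17.14 Ω

Final answer: V_th = 5.143 V, R_th = 17.14 Ω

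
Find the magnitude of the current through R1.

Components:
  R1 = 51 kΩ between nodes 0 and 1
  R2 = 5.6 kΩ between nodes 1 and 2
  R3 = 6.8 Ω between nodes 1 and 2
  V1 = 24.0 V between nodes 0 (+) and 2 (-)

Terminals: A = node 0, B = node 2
Nodal analysis, taking node 2 as the 0 V reference.
Source V1 fixes V_0 = 24 V.
KCL at each unknown node (sum of currents leaving = 0; resistances in Ω):
  Node 1: (V_1 - 24)/51000 + (V_1 - 0)/5600 + (V_1 - 0)/6.8 = 0
Collecting terms: 0.1473 × V_1 = 0.0004706  =>  V_1 = 0.003196 V
I_R1 = (V_0 - V_1)/R1 = (24 - 0.003196)/51000 = 0.0004705 A
|I_R1| = 0.0004705 A

Final answer: |I_R1| = 0.0004705 A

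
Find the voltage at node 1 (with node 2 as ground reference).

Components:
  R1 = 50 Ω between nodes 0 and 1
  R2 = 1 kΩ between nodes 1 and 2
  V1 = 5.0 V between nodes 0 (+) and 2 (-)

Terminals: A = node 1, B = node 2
Nodal analysis, taking node 2 as the 0 V reference.
Source V1 fixes V_0 = 5 V.
KCL at each unknown node (sum of currents leaving = 0; resistances in Ω):
  Node 1: (V_1 - 5)/50 + (V_1 - 0)/1000 = 0
Collecting terms: 0.021 × V_1 = 0.1  =>  V_1 = 4.762 V
The requested potential is V_1 = 4.762 V.

Final answer: V_1 = 4.762 V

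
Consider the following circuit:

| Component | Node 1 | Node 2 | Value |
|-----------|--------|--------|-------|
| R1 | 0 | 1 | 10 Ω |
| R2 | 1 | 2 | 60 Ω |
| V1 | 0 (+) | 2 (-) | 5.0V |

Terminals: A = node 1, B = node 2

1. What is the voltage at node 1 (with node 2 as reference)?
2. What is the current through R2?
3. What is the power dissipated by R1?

Nodal analysis, taking node 2 as the 0 V reference.
Source V1 fixes V_0 = 5 V.
KCL at each unknown node (sum of currents leaving = 0; resistances in Ω):
  Node 1: (V_1 - 5)/10 + (V_1 - 0)/60 = 0
Collecting terms: 0.1167 × V_1 = 0.5  =>  V_1 = 4.286 V
Part 1:
  Read off the nodal solution: V_1 = 4.286 V
Part 2:
  I_R2 = (V_1 - V_2)/R2 = (4.286 - 0)/60 = 0.07143 A
  Magnitude: I_R2 = 0.07143 A
Part 3:
  I_R1 = (V_0 - V_1)/R1 = (5 - 4.286)/10 = 0.07143 A
  P_R1 = I_R1² × R1 = (0.07143)² × 10 = 0.05102 W

Final answers:
1. V_1 = 4.286 V
2. I_R2 = 0.07143 A
3. P_R1 = 0.05102 W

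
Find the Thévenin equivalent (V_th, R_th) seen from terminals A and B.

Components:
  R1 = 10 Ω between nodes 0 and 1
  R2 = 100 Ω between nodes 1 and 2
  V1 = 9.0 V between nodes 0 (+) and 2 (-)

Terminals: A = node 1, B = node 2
Step 1 — V_th is the open-circuit voltage V_A - V_B (nothing connected across the terminals).
Nodal analysis, taking node 2 as the 0 V reference.
Source V1 fixes V_0 = 9 V.
KCL at each unknown node (sum of currents leaving = 0; resistances in Ω):
  Node 1: (V_1 - 9)/10 + (V_1 - 0)/100 = 0
Collecting terms: 0.11 × V_1 = 0.9  =>  V_1 = 8.182 V
V_th = V_1 - V_2 = 8.182 - 0 = 8.182 V
Step 2 — R_th: zero the source — replace V1 by a short circuit (node 2 merges into node 0) — and find the resistance seen between A (node 1) and B (node 0).
Reduce the network between node 1 (A) and node 0 (B) by series/parallel combination:
  Rp1 = R1 ‖ R2 (parallel, both between nodes 0 and 1) = 1/(1/10 + 1/100) = 9.091 Ω
R_th = 9.091 Ω

Final answer: V_th = 8.182 V, R_th = 9.091 Ω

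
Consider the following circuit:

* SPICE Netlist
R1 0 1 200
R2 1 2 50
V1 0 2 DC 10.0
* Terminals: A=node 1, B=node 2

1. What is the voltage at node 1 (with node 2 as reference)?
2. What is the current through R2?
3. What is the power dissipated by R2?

Nodal analysis, taking node 2 as the 0 V reference.
Source V1 fixes V_0 = 10 V.
KCL at each unknown node (sum of currents leaving = 0; resistances in Ω):
  Node 1: (V_1 - 10)/200 + (V_1 - 0)/50 = 0
Collecting terms: 0.025 × V_1 = 0.05  =>  V_1 = 2 V
Part 1:
  Read off the nodal solution: V_1 = 2 V
Part 2:
  I_R2 = (V_1 - V_2)/R2 = (2 - 0)/50 = 0.04 A
  Magnitude: I_R2 = 0.04 A
Part 3:
  I_R2 = (V_1 - V_2)/R2 = (2 - 0)/50 = 0.04 A
  P_R2 = I_R2² × R2 = (0.04)² × 50 = 0.08 W

Final answers:
1. V_1 = 2 V
2. I_R2 = 0.04 A
3. P_R2 = 0.08 W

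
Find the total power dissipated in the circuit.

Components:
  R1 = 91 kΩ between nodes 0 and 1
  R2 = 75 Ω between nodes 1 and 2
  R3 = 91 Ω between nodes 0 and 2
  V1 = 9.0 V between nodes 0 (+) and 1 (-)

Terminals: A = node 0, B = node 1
Nodal analysis, taking node 1 as the 0 V reference.
Source V1 fixes V_0 = 9 V.
KCL at each unknown node (sum of currents leaving = 0; resistances in Ω):
  Node 2: (V_2 - 0)/75 + (V_2 - 9)/91 = 0
Collecting terms: 0.02432 × V_2 = 0.0989  =>  V_2 = 4.066 V
Power in each resistor, P = (ΔV)²/R:
  P_R1 = (9 - 0)²/91000 = 0.0008901 W
  P_R2 = (0 - 4.066)²/75 = 0.2205 W
  P_R3 = (9 - 4.066)²/91 = 0.2675 W
P_total = P_R1 + P_R2 + P_R3 = 0.4888 W

Final answer: 0.4888 W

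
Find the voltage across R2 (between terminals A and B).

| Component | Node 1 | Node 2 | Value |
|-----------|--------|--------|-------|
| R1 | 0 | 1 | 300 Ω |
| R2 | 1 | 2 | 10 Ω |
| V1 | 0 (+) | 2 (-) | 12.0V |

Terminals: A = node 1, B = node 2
R1 and R2 are in series across V1 (node 0 → node 1 → node 2), and the output A–B is taken across R2, so this is a voltage divider.
Series current: I = V1/(R1 + R2) = 12/(300 + 10) = 12/310 = 0.03871 A
V_R2 = I × R2 = V1 × R2/(R1 + R2) = 12 × 10/310 = 0.3871 V

Final answer: 0.3871 V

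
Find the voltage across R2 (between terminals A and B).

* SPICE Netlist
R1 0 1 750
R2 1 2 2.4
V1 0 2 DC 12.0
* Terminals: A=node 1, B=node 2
R1 and R2 are in series across V1 (node 0 → node 1 → node 2), and the output A–B is taken across R2, so this is a voltage divider.
Series current: I = V1/(R1 + R2) = 12/(750 + 2.4) = 12/752.4 = 0.01595 A
V_R2 = I × R2 = V1 × R2/(R1 + R2) = 12 × 2.4/752.4 = 0.03828 V

Final answer: 0.03828 V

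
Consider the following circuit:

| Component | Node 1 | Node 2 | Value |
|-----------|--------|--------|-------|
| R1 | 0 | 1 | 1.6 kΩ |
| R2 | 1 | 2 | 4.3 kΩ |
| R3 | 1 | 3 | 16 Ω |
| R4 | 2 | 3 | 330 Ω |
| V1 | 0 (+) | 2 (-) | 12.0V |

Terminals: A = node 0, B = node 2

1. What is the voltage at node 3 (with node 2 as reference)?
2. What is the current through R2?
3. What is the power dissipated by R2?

Nodal analysis, taking node 2 as the 0 V reference.
Source V1 fixes V_0 = 12 V.
KCL at each unknown node (sum of currents leaving = 0; resistances in Ω):
  Node 1: (V_1 - 12)/1600 + (V_1 - 0)/4300 + (V_1 - V_3)/16 = 0
  Node 3: (V_3 - V_1)/16 + (V_3 - 0)/330 = 0
Collecting terms (coefficients in siemens):
  0.06336·V_1 - 0.0625·V_3 = 0.0075
  0.06553·V_3 - 0.0625·V_1 = 0
Determinant D = (0.06336)(0.06553) - (-0.0625)(-0.0625) = 0.0002456
V_1 = [(0.0075)(0.06553) - (-0.0625)(0)]/D = 2.001 V
V_3 = [(0.06336)(0) - (0.0075)(-0.0625)]/D = 1.909 V
Part 1:
  Read off the nodal solution: V_3 = 1.909 V
Part 2:
  I_R2 = (V_1 - V_2)/R2 = (2.001 - 0)/4300 = 0.0004654 A
  Magnitude: I_R2 = 0.0004654 A
Part 3:
  I_R2 = (V_1 - V_2)/R2 = (2.001 - 0)/4300 = 0.0004654 A
  P_R2 = I_R2² × R2 = (0.0004654)² × 4300 = 0.0009314 W

Final answers:
1. V_3 = 1.909 V
2. I_R2 = 0.0004654 A
3. P_R2 = 0.0009314 W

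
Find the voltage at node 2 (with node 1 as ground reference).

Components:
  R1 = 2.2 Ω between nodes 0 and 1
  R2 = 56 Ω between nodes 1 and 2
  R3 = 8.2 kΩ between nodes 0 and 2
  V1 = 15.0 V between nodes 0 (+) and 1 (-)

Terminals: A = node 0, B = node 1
Nodal analysis, taking node 1 as the 0 V reference.
Source V1 fixes V_0 = 15 V.
KCL at each unknown node (sum of currents leaving = 0; resistances in Ω):
  Node 2: (V_2 - 0)/56 + (V_2 - 15)/8200 = 0
Collecting terms: 0.01798 × V_2 = 0.001829  =>  V_2 = 0.1017 V
The requested potential is V_2 = 0.1017 V.

Final answer: V_2 = 0.1017 V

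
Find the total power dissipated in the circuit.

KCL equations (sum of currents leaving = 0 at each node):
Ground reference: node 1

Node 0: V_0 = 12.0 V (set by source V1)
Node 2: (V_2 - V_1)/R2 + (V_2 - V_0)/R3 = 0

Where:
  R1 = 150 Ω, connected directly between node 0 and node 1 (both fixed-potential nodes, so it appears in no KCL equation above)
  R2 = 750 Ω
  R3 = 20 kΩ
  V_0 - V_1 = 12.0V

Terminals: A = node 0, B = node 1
Nodal analysis, taking node 1 as the 0 V reference.
Source V1 fixes V_0 = 12 V.
KCL at each unknown node (sum of currents leaving = 0; resistances in Ω):
  Node 2: (V_2 - 0)/750 + (V_2 - 12)/20000 = 0
Collecting terms: 0.001383 × V_2 = 0.0006  =>  V_2 = 0.4337 V
Power in each resistor, P = (ΔV)²/R:
  P_R1 = (12 - 0)²/150 = 0.96 W
  P_R2 = (0 - 0.4337)²/750 = 0.0002508 W
  P_R3 = (12 - 0.4337)²/20000 = 0.006689 W
P_total = P_R1 + P_R2 + P_R3 = 0.9669 W

Final answer: 0.9669 W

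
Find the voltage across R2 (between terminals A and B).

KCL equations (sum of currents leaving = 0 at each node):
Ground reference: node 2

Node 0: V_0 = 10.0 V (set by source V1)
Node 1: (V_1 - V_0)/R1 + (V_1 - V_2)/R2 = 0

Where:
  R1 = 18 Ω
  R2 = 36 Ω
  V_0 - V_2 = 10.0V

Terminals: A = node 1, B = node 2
R1 and R2 are in series across V1 (node 0 → node 1 → node 2), and the output A–B is taken across R2, so this is a voltage divider.
Series current: I = V1/(R1 + R2) = 10/(18 + 36) = 10/54 = 0.1852 A
V_R2 = I × R2 = V1 × R2/(R1 + R2) = 10 × 36/54 = 6.667 V

Final answer: 6.667 V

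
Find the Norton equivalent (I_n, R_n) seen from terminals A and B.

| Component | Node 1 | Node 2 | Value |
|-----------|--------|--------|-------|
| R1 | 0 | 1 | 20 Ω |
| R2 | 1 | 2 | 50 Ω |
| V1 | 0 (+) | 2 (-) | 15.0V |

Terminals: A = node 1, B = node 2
Find the Thévenin equivalent first; then I_n = V_th/R_th and R_n = R_th.
Step 1 — V_th is the open-circuit voltage V_A - V_B (nothing connected across the terminals).
Nodal analysis, taking node 2 as the 0 V reference.
Source V1 fixes V_0 = 15 V.
KCL at each unknown node (sum of currents leaving = 0; resistances in Ω):
  Node 1: (V_1 - 15)/20 + (V_1 - 0)/50 = 0
Collecting terms: 0.07 × V_1 = 0.75  =>  V_1 = 10.71 V
V_th = V_1 - V_2 = 10.71 - 0 = 10.71 V
Step 2 — R_th: zero the source — replace V1 by a short circuit (node 2 merges into node 0) — and find the resistance seen between A (node 1) and B (node 0).
Reduce the network between node 1 (A) and node 0 (B) by series/parallel combination:
  Rp1 = R1 ‖ R2 (parallel, both between nodes 0 and 1) = 1/(1/20 + 1/50) = 14.29 Ω
R_th = 14.29 Ω
I_n = V_th/R_th = 10.71/14.29 = 0.75 A, and R_n = R_th = 14.29 Ω

Final answer: I_n = 0.75 A, R_n = 14.29 Ω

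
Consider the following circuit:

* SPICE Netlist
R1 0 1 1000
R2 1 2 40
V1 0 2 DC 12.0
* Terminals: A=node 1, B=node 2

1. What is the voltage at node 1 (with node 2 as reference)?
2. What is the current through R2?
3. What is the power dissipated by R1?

Nodal analysis, taking node 2 as the 0 V reference.
Source V1 fixes V_0 = 12 V.
KCL at each unknown node (sum of currents leaving = 0; resistances in Ω):
  Node 1: (V_1 - 12)/1000 + (V_1 - 0)/40 = 0
Collecting terms: 0.026 × V_1 = 0.012  =>  V_1 = 0.4615 V
Part 1:
  Read off the nodal solution: V_1 = 0.4615 V
Part 2:
  I_R2 = (V_1 - V_2)/R2 = (0.4615 - 0)/40 = 0.01154 A
  Magnitude: I_R2 = 0.01154 A
Part 3:
  I_R1 = (V_0 - V_1)/R1 = (12 - 0.4615)/1000 = 0.01154 A
  P_R1 = I_R1² × R1 = (0.01154)² × 1000 = 0.1331 W

Final answers:
1. V_1 = 0.4615 V
2. I_R2 = 0.01154 A
3. P_R1 = 0.1331 W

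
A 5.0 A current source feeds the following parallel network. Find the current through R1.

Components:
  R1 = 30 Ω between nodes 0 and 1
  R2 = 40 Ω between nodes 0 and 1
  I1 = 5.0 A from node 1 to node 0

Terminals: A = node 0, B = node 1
All resistors sit directly between nodes 0 and 1, so they are in parallel and share one voltage V; the full source current 5 A splits among them.
1/R_par = 1/30 + 1/40 = 0.05833 S  =>  R_par = 17.14 Ω
V = I × R_par = 5 × 17.14 = 85.71 V
I_R1 = V/R1 = 85.71/30 = 2.857 A

Final answer: 2.857 A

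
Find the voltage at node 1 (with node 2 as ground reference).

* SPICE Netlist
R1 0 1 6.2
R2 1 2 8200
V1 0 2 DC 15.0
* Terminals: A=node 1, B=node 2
Nodal analysis, taking node 2 as the 0 V reference.
Source V1 fixes V_0 = 15 V.
KCL at each unknown node (sum of currents leaving = 0; resistances in Ω):
  Node 1: (V_1 - 15)/6.2 + (V_1 - 0)/8200 = 0
Collecting terms: 0.1614 × V_1 = 2.419  =>  V_1 = 14.99 V
The requested potential is V_1 = 14.99 V.

Final answer: V_1 = 14.99 V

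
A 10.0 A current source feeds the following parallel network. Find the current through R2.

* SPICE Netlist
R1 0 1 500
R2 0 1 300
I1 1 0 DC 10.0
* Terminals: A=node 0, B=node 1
All resistors sit directly between nodes 0 and 1, so they are in parallel and share one voltage V; the full source current 10 A splits among them.
1/R_par = 1/500 + 1/300 = 0.005333 S  =>  R_par = 187.5 Ω
V = I × R_par = 10 × 187.5 = 1875 V
I_R2 = V/R2 = 1875/300 = 6.25 A

Final answer: 6.25 A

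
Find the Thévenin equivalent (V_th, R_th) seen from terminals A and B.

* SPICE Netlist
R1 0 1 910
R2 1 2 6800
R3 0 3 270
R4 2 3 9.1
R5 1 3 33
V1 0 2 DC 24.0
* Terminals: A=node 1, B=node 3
Step 1 — V_th is the open-circuit voltage V_A - V_B (nothing connected across the terminals).
Nodal analysis, taking node 2 as the 0 V reference.
Source V1 fixes V_0 = 24 V.
KCL at each unknown node (sum of currents leaving = 0; resistances in Ω):
  Node 1: (V_1 - 24)/910 + (V_1 - 0)/6800 + (V_1 - V_3)/33 = 0
  Node 3: (V_3 - 24)/270 + (V_3 - 0)/9.1 + (V_3 - V_1)/33 = 0
Collecting terms (coefficients in siemens):
  0.03155·V_1 - 0.0303·V_3 = 0.02637
  0.1439·V_3 - 0.0303·V_1 = 0.08889
Determinant D = (0.03155)(0.1439) - (-0.0303)(-0.0303) = 0.003622
V_1 = [(0.02637)(0.1439) - (-0.0303)(0.08889)]/D = 1.792 V
V_3 = [(0.03155)(0.08889) - (0.02637)(-0.0303)]/D = 0.995 V
V_th = V_1 - V_3 = 1.792 - 0.995 = 0.7967 V
Step 2 — R_th: zero the source — replace V1 by a short circuit (node 2 merges into node 0) — and find the resistance seen between A (node 1) and B (node 3).
Reduce the network between node 1 (A) and node 3 (B) by series/parallel combination:
  Rp1 = R1 ‖ R2 (parallel, both between nodes 0 and 1) = 1/(1/910 + 1/6800) = 802.6 Ω
  Rp2 = R3 ‖ R4 (parallel, both between nodes 0 and 3) = 1/(1/270 + 1/9.1) = 8.803 Ω
  Rs1 = Rp1 + Rp2 (series, joined only at node 0) = 802.6 + 8.803 = 811.4 Ω
  Rp3 = R5 ‖ Rs1 (parallel, both between nodes 1 and 3) = 1/(1/33 + 1/811.4) = 31.71 Ω
R_th = 31.71 Ω

Final answer: V_th = 0.7967 V, R_th = 31.71 Ω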